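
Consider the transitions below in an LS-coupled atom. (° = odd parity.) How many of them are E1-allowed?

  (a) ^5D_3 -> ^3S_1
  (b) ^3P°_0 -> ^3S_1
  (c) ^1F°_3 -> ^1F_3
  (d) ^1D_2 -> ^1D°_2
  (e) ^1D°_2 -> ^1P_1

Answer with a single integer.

(a) forbidden (parity, ΔS, ΔL, ΔJ fail)
(b) allowed
(c) allowed
(d) allowed
(e) allowed
Total allowed: 4 of 5.

4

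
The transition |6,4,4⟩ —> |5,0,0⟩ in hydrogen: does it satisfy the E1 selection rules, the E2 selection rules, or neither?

Δl = 0 − 4 = -4; l_i + l_f = 4.
Δm_l = -4.
E1 (Δl = ±1, |Δm_l| ≤ 1): not satisfied.
E2 (Δl = 0,±2, l_i+l_f ≥ 2, |Δm_l| ≤ 2): not satisfied.

neither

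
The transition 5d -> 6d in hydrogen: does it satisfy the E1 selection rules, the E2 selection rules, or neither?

Δl = 2 − 2 = +0; l_i + l_f = 4.
E1 (Δl = ±1): not satisfied.
E2 (Δl = 0,±2, l_i+l_f ≥ 2): satisfied.

E2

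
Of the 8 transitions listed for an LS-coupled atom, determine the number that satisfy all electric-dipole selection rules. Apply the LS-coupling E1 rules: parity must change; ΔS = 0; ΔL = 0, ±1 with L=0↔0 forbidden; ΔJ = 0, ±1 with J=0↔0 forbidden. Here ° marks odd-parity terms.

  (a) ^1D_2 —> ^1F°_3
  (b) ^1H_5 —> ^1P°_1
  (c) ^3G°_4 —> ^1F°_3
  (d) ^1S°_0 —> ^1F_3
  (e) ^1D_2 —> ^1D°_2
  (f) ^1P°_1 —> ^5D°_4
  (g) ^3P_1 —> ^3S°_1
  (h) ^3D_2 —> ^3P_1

3

(a) allowed
(b) forbidden (ΔL, ΔJ fail)
(c) forbidden (parity, ΔS fail)
(d) forbidden (ΔL, ΔJ fail)
(e) allowed
(f) forbidden (parity, ΔS, ΔJ fail)
(g) allowed
(h) forbidden (parity fails)
Total allowed: 3 of 8.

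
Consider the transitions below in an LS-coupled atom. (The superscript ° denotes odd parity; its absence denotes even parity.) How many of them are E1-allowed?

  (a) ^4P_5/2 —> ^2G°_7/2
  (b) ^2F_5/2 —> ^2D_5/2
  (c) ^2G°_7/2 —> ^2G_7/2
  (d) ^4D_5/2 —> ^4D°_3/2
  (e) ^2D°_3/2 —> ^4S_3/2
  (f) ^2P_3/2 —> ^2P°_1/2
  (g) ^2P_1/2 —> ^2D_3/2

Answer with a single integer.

(a) forbidden (ΔS, ΔL fail)
(b) forbidden (parity fails)
(c) allowed
(d) allowed
(e) forbidden (ΔS, ΔL fail)
(f) allowed
(g) forbidden (parity fails)
Total allowed: 3 of 7.

3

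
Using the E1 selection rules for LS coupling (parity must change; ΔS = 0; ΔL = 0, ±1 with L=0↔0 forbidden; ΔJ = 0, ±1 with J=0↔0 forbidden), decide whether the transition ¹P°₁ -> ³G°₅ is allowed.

forbidden

Parity must change: odd → odd — fails.
ΔS = 0: S: 0 → 1 — fails.
ΔL = 0, ±1 (not L=0↔0): L: 1 → 4, ΔL = +3 — fails.
ΔJ = 0, ±1 (not J=0↔0): J: 1 → 5, ΔJ = +4 — fails.
Rule(s) violated: parity, ΔS, ΔL, ΔJ.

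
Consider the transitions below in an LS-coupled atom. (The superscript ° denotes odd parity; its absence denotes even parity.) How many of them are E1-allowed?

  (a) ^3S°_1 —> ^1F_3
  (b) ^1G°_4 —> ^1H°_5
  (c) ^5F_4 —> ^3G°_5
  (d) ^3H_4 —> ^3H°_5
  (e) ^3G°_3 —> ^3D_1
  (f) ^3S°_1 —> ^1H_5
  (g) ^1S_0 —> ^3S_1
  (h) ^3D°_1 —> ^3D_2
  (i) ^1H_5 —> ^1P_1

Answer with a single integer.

2

(a) forbidden (ΔS, ΔL, ΔJ fail)
(b) forbidden (parity fails)
(c) forbidden (ΔS fails)
(d) allowed
(e) forbidden (ΔL, ΔJ fail)
(f) forbidden (ΔS, ΔL, ΔJ fail)
(g) forbidden (parity, ΔS, ΔL fail)
(h) allowed
(i) forbidden (parity, ΔL, ΔJ fail)
Total allowed: 2 of 9.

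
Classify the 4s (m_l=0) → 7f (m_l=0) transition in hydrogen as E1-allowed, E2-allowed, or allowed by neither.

neither

Δl = 3 − 0 = +3; l_i + l_f = 3.
Δm_l = +0.
E1 (Δl = ±1, |Δm_l| ≤ 1): not satisfied.
E2 (Δl = 0,±2, l_i+l_f ≥ 2, |Δm_l| ≤ 2): not satisfied.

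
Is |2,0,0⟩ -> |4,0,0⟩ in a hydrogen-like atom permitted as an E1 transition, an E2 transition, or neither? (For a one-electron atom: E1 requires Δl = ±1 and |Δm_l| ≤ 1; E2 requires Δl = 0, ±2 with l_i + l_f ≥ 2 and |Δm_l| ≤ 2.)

neither

Δl = 0 − 0 = +0; l_i + l_f = 0.
Δm_l = +0.
E1 (Δl = ±1, |Δm_l| ≤ 1): not satisfied.
E2 (Δl = 0,±2, l_i+l_f ≥ 2, |Δm_l| ≤ 2): not satisfied.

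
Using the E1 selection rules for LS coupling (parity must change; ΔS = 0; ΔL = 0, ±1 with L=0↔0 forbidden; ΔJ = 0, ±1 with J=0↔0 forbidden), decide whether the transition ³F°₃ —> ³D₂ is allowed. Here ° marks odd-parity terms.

allowed

Parity must change: odd → even — ok.
ΔS = 0: S: 1 → 1 — ok.
ΔL = 0, ±1 (not L=0↔0): L: 3 → 2, ΔL = -1 — ok.
ΔJ = 0, ±1 (not J=0↔0): J: 3 → 2, ΔJ = -1 — ok.
All four E1 rules are satisfied.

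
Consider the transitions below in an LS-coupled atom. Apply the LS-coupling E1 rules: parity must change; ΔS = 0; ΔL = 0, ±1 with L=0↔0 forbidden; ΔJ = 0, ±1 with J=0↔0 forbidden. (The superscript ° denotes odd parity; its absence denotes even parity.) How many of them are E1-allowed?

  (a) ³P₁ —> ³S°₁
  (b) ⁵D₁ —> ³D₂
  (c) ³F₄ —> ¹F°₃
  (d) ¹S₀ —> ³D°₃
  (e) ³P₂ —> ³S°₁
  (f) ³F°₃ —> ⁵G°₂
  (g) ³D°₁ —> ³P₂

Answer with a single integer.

3

(a) allowed
(b) forbidden (parity, ΔS fail)
(c) forbidden (ΔS fails)
(d) forbidden (ΔS, ΔL, ΔJ fail)
(e) allowed
(f) forbidden (parity, ΔS fail)
(g) allowed
Total allowed: 3 of 7.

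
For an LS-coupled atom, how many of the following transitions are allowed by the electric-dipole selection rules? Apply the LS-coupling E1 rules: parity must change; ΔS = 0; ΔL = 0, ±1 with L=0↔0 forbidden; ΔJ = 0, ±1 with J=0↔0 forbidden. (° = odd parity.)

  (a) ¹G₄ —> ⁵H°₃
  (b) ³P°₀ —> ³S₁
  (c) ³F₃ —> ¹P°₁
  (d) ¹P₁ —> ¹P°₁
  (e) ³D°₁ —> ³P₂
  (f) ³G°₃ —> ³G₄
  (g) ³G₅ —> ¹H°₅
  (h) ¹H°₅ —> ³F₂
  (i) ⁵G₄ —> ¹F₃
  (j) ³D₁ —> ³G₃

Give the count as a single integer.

(a) forbidden (ΔS fails)
(b) allowed
(c) forbidden (ΔS, ΔL, ΔJ fail)
(d) allowed
(e) allowed
(f) allowed
(g) forbidden (ΔS fails)
(h) forbidden (ΔS, ΔL, ΔJ fail)
(i) forbidden (parity, ΔS fail)
(j) forbidden (parity, ΔL, ΔJ fail)
Total allowed: 4 of 10.

4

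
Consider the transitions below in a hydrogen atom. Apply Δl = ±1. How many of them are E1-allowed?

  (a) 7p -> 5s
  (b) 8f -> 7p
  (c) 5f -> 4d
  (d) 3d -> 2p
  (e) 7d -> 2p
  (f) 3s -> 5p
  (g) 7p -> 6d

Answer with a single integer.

6

(a) allowed
(b) forbidden — Δl = -2 (E1 requires Δl = ±1)
(c) allowed
(d) allowed
(e) allowed
(f) allowed
(g) allowed
Total allowed: 6 of 7.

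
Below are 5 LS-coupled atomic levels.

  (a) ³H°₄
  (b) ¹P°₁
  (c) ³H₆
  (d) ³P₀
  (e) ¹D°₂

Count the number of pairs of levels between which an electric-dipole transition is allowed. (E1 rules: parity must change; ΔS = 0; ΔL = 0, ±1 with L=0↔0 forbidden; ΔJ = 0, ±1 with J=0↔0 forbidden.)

0

(a)–(b): forbidden (parity, ΔS, ΔL, ΔJ).
(a)–(c): forbidden (ΔJ).
(a)–(d): forbidden (ΔL, ΔJ).
(a)–(e): forbidden (parity, ΔS, ΔL, ΔJ).
(b)–(c): forbidden (ΔS, ΔL, ΔJ).
(b)–(d): forbidden (ΔS).
(b)–(e): forbidden (parity).
(c)–(d): forbidden (parity, ΔL, ΔJ).
(c)–(e): forbidden (ΔS, ΔL, ΔJ).
(d)–(e): forbidden (ΔS, ΔJ).
Allowed pairs: 0 of 10.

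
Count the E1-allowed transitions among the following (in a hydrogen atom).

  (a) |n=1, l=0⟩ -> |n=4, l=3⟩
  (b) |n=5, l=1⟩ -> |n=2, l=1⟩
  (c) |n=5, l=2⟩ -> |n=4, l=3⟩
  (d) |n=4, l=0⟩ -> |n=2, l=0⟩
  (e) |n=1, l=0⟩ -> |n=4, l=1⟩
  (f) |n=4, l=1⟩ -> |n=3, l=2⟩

3

(a) forbidden — Δl = +3 (E1 requires Δl = ±1)
(b) forbidden — Δl = +0 (E1 requires Δl = ±1)
(c) allowed
(d) forbidden — Δl = +0 (E1 requires Δl = ±1)
(e) allowed
(f) allowed
Total allowed: 3 of 6.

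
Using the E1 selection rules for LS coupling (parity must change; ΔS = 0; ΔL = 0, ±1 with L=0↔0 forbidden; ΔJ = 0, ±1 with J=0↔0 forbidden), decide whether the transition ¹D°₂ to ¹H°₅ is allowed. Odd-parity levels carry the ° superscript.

forbidden

Parity must change: odd → odd — ✗.
ΔS = 0: S: 0 → 0 — ✓.
ΔL = 0, ±1 (not L=0↔0): L: 2 → 5, ΔL = +3 — ✗.
ΔJ = 0, ±1 (not J=0↔0): J: 2 → 5, ΔJ = +3 — ✗.
Rule(s) violated: parity, ΔL, ΔJ.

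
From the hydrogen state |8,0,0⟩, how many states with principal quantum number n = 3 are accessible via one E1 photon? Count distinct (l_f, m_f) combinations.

E1 requires Δl = ±1, so l_f ∈ {-1, 1}; with 0 ≤ l_f ≤ n_f−1 = 2, the allowed l_f values are {1}.
For l_f = 1: m_f ∈ {m_i−1, m_i, m_i+1} ∩ [−1, 1] = {-1, 0, 1} → 3 states.
Total: 3.

3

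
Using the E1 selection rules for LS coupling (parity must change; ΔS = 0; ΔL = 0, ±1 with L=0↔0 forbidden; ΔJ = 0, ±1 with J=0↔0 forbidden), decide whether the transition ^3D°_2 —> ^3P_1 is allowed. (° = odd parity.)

allowed

Reading off the term symbols: S 1→1, L 2→1, J 2→1, parity odd→even.
ΔL = 0, ±1 (not L=0↔0): L: 2 → 1, ΔL = -1 — ok.
ΔJ = 0, ±1 (not J=0↔0): J: 2 → 1, ΔJ = -1 — ok.
ΔS = 0: S: 1 → 1 — ok.
Parity must change: odd → even — ok.
All four E1 rules are satisfied.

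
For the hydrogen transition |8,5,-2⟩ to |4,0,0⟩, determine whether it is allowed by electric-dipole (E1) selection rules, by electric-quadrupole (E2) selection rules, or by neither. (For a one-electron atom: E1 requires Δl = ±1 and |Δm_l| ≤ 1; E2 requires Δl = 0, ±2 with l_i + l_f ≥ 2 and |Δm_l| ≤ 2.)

neither

Δl = 0 − 5 = -5; l_i + l_f = 5.
Δm_l = +2.
E1 (Δl = ±1, |Δm_l| ≤ 1): not satisfied.
E2 (Δl = 0,±2, l_i+l_f ≥ 2, |Δm_l| ≤ 2): not satisfied.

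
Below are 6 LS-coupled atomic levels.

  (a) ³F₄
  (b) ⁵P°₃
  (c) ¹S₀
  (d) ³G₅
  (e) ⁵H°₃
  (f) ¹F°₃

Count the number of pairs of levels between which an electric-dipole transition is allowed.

0

(a)–(b): forbidden (ΔS, ΔL).
(a)–(c): forbidden (parity, ΔS, ΔL, ΔJ).
(a)–(d): forbidden (parity).
(a)–(e): forbidden (ΔS, ΔL).
(a)–(f): forbidden (ΔS).
(b)–(c): forbidden (ΔS, ΔJ).
(b)–(d): forbidden (ΔS, ΔL, ΔJ).
(b)–(e): forbidden (parity, ΔL).
(b)–(f): forbidden (parity, ΔS, ΔL).
(c)–(d): forbidden (parity, ΔS, ΔL, ΔJ).
(c)–(e): forbidden (ΔS, ΔL, ΔJ).
(c)–(f): forbidden (ΔL, ΔJ).
(d)–(e): forbidden (ΔS, ΔJ).
(d)–(f): forbidden (ΔS, ΔJ).
(e)–(f): forbidden (parity, ΔS, ΔL).
Allowed pairs: 0 of 15.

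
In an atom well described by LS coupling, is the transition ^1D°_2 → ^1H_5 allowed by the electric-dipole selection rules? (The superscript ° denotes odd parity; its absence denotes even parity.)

Initial level: S=0, L=2, J=2, parity odd. Final level: S=0, L=5, J=5, parity even.
Parity must change: odd → even — passes.
ΔS = 0: S: 0 → 0 — passes.
ΔL = 0, ±1 (not L=0↔0): L: 2 → 5, ΔL = +3 — fails.
ΔJ = 0, ±1 (not J=0↔0): J: 2 → 5, ΔJ = +3 — fails.
Rule(s) violated: ΔL, ΔJ.

forbidden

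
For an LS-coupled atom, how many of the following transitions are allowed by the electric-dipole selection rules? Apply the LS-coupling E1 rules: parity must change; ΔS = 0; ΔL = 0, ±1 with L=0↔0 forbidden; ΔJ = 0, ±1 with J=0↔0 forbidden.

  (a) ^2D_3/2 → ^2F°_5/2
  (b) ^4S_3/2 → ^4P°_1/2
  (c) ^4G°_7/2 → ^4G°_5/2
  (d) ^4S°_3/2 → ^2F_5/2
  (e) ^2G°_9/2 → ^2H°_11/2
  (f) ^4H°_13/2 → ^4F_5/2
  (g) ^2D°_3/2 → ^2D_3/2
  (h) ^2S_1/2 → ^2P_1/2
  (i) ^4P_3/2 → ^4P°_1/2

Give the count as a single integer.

(a) allowed
(b) allowed
(c) forbidden (parity fails)
(d) forbidden (ΔS, ΔL fail)
(e) forbidden (parity fails)
(f) forbidden (ΔL, ΔJ fail)
(g) allowed
(h) forbidden (parity fails)
(i) allowed
Total allowed: 4 of 9.

4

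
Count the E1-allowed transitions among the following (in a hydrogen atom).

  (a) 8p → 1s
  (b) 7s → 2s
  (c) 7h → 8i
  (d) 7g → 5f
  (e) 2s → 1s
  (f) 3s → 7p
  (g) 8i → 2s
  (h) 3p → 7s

(a) allowed
(b) forbidden — Δl = +0 (E1 requires Δl = ±1)
(c) allowed
(d) allowed
(e) forbidden — Δl = +0 (E1 requires Δl = ±1)
(f) allowed
(g) forbidden — Δl = -6 (E1 requires Δl = ±1)
(h) allowed
Total allowed: 5 of 8.

5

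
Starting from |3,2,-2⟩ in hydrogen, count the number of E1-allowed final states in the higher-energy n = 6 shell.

4

E1 requires Δl = ±1, so l_f ∈ {1, 3}; with 0 ≤ l_f ≤ n_f−1 = 5, the allowed l_f values are {1, 3}.
For l_f = 1: m_f ∈ {m_i−1, m_i, m_i+1} ∩ [−1, 1] = {-1} → 1 state.
For l_f = 3: m_f ∈ {m_i−1, m_i, m_i+1} ∩ [−3, 3] = {-3, -2, -1} → 3 states.
Total: 4.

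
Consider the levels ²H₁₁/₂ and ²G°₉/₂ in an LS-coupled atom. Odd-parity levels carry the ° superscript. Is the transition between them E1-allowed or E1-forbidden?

Parity must change: even → odd — ✓.
ΔS = 0: S: 1/2 → 1/2 — ✓.
ΔL = 0, ±1 (not L=0↔0): L: 5 → 4, ΔL = -1 — ✓.
ΔJ = 0, ±1 (not J=0↔0): J: 11/2 → 9/2, ΔJ = -1 — ✓.
All four E1 rules are satisfied.

allowed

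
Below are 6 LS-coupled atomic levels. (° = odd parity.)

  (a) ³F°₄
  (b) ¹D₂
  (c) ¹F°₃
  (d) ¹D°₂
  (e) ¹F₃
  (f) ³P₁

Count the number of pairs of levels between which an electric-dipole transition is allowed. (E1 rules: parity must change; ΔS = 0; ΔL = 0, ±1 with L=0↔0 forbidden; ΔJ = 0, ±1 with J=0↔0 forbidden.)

4

(a)–(b): forbidden (ΔS, ΔJ).
(a)–(c): forbidden (parity, ΔS).
(a)–(d): forbidden (parity, ΔS, ΔJ).
(a)–(e): forbidden (ΔS).
(a)–(f): forbidden (ΔL, ΔJ).
(b)–(c): allowed.
(b)–(d): allowed.
(b)–(e): forbidden (parity).
(b)–(f): forbidden (parity, ΔS).
(c)–(d): forbidden (parity).
(c)–(e): allowed.
(c)–(f): forbidden (ΔS, ΔL, ΔJ).
(d)–(e): allowed.
(d)–(f): forbidden (ΔS).
(e)–(f): forbidden (parity, ΔS, ΔL, ΔJ).
Allowed pairs: 4 of 15.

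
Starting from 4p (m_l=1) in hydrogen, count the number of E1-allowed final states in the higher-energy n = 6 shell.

4

E1 requires Δl = ±1, so l_f ∈ {0, 2}; with 0 ≤ l_f ≤ n_f−1 = 5, the allowed l_f values are {0, 2}.
For l_f = 0: m_f ∈ {m_i−1, m_i, m_i+1} ∩ [−0, 0] = {0} → 1 state.
For l_f = 2: m_f ∈ {m_i−1, m_i, m_i+1} ∩ [−2, 2] = {0, 1, 2} → 3 states.
Total: 4.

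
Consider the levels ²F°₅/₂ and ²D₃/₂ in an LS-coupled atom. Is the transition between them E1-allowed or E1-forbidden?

allowed

Parity must change: odd → even — ✓.
ΔS = 0: S: 1/2 → 1/2 — ✓.
ΔL = 0, ±1 (not L=0↔0): L: 3 → 2, ΔL = -1 — ✓.
ΔJ = 0, ±1 (not J=0↔0): J: 5/2 → 3/2, ΔJ = -1 — ✓.
All four E1 rules are satisfied.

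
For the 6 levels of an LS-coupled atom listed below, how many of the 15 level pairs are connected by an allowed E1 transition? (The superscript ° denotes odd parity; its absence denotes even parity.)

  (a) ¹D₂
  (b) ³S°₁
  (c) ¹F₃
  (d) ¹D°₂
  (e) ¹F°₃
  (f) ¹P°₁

(a)–(b): forbidden (ΔS, ΔL).
(a)–(c): forbidden (parity).
(a)–(d): allowed.
(a)–(e): allowed.
(a)–(f): allowed.
(b)–(c): forbidden (ΔS, ΔL, ΔJ).
(b)–(d): forbidden (parity, ΔS, ΔL).
(b)–(e): forbidden (parity, ΔS, ΔL, ΔJ).
(b)–(f): forbidden (parity, ΔS).
(c)–(d): allowed.
(c)–(e): allowed.
(c)–(f): forbidden (ΔL, ΔJ).
(d)–(e): forbidden (parity).
(d)–(f): forbidden (parity).
(e)–(f): forbidden (parity, ΔL, ΔJ).
Allowed pairs: 5 of 15.

5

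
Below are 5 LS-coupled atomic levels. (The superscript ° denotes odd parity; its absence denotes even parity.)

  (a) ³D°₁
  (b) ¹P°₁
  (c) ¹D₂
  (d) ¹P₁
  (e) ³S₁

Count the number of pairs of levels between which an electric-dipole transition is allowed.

2

(a)–(b): forbidden (parity, ΔS).
(a)–(c): forbidden (ΔS).
(a)–(d): forbidden (ΔS).
(a)–(e): forbidden (ΔL).
(b)–(c): allowed.
(b)–(d): allowed.
(b)–(e): forbidden (ΔS).
(c)–(d): forbidden (parity).
(c)–(e): forbidden (parity, ΔS, ΔL).
(d)–(e): forbidden (parity, ΔS).
Allowed pairs: 2 of 10.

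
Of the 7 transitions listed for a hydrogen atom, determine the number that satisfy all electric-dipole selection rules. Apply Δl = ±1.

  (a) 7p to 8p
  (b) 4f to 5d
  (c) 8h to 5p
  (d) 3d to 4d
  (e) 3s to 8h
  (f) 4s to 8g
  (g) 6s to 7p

2

(a) forbidden — Δl = +0 (E1 requires Δl = ±1)
(b) allowed
(c) forbidden — Δl = -4 (E1 requires Δl = ±1)
(d) forbidden — Δl = +0 (E1 requires Δl = ±1)
(e) forbidden — Δl = +5 (E1 requires Δl = ±1)
(f) forbidden — Δl = +4 (E1 requires Δl = ±1)
(g) allowed
Total allowed: 2 of 7.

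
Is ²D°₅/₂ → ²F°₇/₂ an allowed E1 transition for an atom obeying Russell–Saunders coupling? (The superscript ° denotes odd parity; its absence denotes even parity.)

forbidden

Parity must change: odd → odd — ✗.
ΔS = 0: S: 1/2 → 1/2 — ✓.
ΔL = 0, ±1 (not L=0↔0): L: 2 → 3, ΔL = +1 — ✓.
ΔJ = 0, ±1 (not J=0↔0): J: 5/2 → 7/2, ΔJ = +1 — ✓.
Rule(s) violated: parity.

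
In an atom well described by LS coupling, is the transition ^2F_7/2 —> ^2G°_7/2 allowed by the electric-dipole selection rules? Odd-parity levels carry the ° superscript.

ΔJ = 0, ±1 (not J=0↔0): J: 7/2 → 7/2, ΔJ = +0 — passes.
ΔS = 0: S: 1/2 → 1/2 — passes.
ΔL = 0, ±1 (not L=0↔0): L: 3 → 4, ΔL = +1 — passes.
Parity must change: even → odd — passes.
All four E1 rules are satisfied.

allowed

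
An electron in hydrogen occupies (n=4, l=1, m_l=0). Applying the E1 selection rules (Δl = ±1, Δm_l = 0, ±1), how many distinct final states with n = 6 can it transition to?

4

E1 requires Δl = ±1, so l_f ∈ {0, 2}; with 0 ≤ l_f ≤ n_f−1 = 5, the allowed l_f values are {0, 2}.
For l_f = 0: m_f ∈ {m_i−1, m_i, m_i+1} ∩ [−0, 0] = {0} → 1 state.
For l_f = 2: m_f ∈ {m_i−1, m_i, m_i+1} ∩ [−2, 2] = {-1, 0, 1} → 3 states.
Total: 4.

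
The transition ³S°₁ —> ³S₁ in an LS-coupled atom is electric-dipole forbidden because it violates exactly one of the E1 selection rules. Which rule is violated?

the L=0 ↔ L=0 exclusion

Reading off the term symbols: S 1→1, L 0→0, J 1→1, parity odd→even.
Parity must change: odd → even — ✓.
ΔS = 0: S: 1 → 1 — ✓.
ΔL = 0, ±1 (not L=0↔0): L: 0 → 0, ΔL = +0 — ✗.
ΔJ = 0, ±1 (not J=0↔0): J: 1 → 1, ΔJ = +0 — ✓.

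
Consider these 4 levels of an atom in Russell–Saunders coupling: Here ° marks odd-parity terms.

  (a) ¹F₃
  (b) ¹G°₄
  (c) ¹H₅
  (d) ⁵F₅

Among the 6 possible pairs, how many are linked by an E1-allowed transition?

(a)–(b): allowed.
(a)–(c): forbidden (parity, ΔL, ΔJ).
(a)–(d): forbidden (parity, ΔS, ΔJ).
(b)–(c): allowed.
(b)–(d): forbidden (ΔS).
(c)–(d): forbidden (parity, ΔS, ΔL).
Allowed pairs: 2 of 6.

2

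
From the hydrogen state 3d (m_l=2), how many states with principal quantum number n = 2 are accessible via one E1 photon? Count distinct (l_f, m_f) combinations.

1

E1 requires Δl = ±1, so l_f ∈ {1, 3}; with 0 ≤ l_f ≤ n_f−1 = 1, the allowed l_f values are {1}.
For l_f = 1: m_f ∈ {m_i−1, m_i, m_i+1} ∩ [−1, 1] = {1} → 1 state.
Total: 1.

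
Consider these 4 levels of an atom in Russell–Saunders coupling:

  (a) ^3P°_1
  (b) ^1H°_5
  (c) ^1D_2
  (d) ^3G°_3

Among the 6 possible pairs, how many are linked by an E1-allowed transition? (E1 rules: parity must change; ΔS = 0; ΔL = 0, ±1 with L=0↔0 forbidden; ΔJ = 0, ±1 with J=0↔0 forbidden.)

0

(a)–(b): forbidden (parity, ΔS, ΔL, ΔJ).
(a)–(c): forbidden (ΔS).
(a)–(d): forbidden (parity, ΔL, ΔJ).
(b)–(c): forbidden (ΔL, ΔJ).
(b)–(d): forbidden (parity, ΔS, ΔJ).
(c)–(d): forbidden (ΔS, ΔL).
Allowed pairs: 0 of 6.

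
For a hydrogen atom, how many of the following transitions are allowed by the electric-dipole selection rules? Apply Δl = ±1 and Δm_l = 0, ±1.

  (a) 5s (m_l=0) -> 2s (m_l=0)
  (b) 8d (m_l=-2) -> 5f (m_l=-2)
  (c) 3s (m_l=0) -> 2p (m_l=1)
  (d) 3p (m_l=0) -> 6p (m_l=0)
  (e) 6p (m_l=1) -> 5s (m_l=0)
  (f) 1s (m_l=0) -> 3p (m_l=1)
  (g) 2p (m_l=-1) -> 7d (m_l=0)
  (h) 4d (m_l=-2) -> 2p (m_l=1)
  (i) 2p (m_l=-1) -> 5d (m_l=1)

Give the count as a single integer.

5

(a) forbidden — Δl = +0 (E1 requires Δl = ±1)
(b) allowed
(c) allowed
(d) forbidden — Δl = +0 (E1 requires Δl = ±1)
(e) allowed
(f) allowed
(g) allowed
(h) forbidden — Δm_l = +3 (E1 requires Δm_l = 0, ±1)
(i) forbidden — Δm_l = +2 (E1 requires Δm_l = 0, ±1)
Total allowed: 5 of 9.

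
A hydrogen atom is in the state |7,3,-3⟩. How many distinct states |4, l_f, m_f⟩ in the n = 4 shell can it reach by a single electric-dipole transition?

E1 requires Δl = ±1, so l_f ∈ {2, 4}; with 0 ≤ l_f ≤ n_f−1 = 3, the allowed l_f values are {2}.
For l_f = 2: m_f ∈ {m_i−1, m_i, m_i+1} ∩ [−2, 2] = {-2} → 1 state.
Total: 1.

1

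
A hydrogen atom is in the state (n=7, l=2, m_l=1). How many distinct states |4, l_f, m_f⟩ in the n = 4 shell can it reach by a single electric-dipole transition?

E1 requires Δl = ±1, so l_f ∈ {1, 3}; with 0 ≤ l_f ≤ n_f−1 = 3, the allowed l_f values are {1, 3}.
For l_f = 1: m_f ∈ {m_i−1, m_i, m_i+1} ∩ [−1, 1] = {0, 1} → 2 states.
For l_f = 3: m_f ∈ {m_i−1, m_i, m_i+1} ∩ [−3, 3] = {0, 1, 2} → 3 states.
Total: 5.

5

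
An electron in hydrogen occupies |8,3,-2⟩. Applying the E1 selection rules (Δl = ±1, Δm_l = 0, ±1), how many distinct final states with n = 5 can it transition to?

5

E1 requires Δl = ±1, so l_f ∈ {2, 4}; with 0 ≤ l_f ≤ n_f−1 = 4, the allowed l_f values are {2, 4}.
For l_f = 2: m_f ∈ {m_i−1, m_i, m_i+1} ∩ [−2, 2] = {-2, -1} → 2 states.
For l_f = 4: m_f ∈ {m_i−1, m_i, m_i+1} ∩ [−4, 4] = {-3, -2, -1} → 3 states.
Total: 5.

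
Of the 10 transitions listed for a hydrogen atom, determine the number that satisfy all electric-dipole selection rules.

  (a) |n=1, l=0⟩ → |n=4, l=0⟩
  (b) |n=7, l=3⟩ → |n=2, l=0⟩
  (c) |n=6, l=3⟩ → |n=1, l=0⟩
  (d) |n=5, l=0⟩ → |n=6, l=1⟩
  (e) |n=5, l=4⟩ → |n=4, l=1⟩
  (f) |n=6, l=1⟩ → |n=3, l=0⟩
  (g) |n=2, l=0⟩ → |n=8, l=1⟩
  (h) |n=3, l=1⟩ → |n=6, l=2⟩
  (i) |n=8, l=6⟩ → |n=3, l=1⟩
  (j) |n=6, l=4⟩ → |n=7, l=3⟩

5

(a) forbidden — Δl = +0 (E1 requires Δl = ±1)
(b) forbidden — Δl = -3 (E1 requires Δl = ±1)
(c) forbidden — Δl = -3 (E1 requires Δl = ±1)
(d) allowed
(e) forbidden — Δl = -3 (E1 requires Δl = ±1)
(f) allowed
(g) allowed
(h) allowed
(i) forbidden — Δl = -5 (E1 requires Δl = ±1)
(j) allowed
Total allowed: 5 of 10.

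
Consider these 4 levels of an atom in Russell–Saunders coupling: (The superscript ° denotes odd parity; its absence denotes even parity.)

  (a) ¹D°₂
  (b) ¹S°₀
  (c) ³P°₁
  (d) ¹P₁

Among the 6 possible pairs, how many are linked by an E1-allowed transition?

2

(a)–(b): forbidden (parity, ΔL, ΔJ).
(a)–(c): forbidden (parity, ΔS).
(a)–(d): allowed.
(b)–(c): forbidden (parity, ΔS).
(b)–(d): allowed.
(c)–(d): forbidden (ΔS).
Allowed pairs: 2 of 6.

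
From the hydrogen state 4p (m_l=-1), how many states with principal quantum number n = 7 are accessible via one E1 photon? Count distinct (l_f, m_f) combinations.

4

E1 requires Δl = ±1, so l_f ∈ {0, 2}; with 0 ≤ l_f ≤ n_f−1 = 6, the allowed l_f values are {0, 2}.
For l_f = 0: m_f ∈ {m_i−1, m_i, m_i+1} ∩ [−0, 0] = {0} → 1 state.
For l_f = 2: m_f ∈ {m_i−1, m_i, m_i+1} ∩ [−2, 2] = {-2, -1, 0} → 3 states.
Total: 4.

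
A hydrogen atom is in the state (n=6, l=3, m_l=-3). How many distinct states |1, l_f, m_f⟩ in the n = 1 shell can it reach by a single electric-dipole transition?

E1 requires l_f ∈ {2, 4}, but neither lies in [0, 0], so no final state is reachable.
Total: 0.

0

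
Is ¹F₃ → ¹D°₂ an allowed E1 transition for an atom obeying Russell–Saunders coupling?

Initial level: S=0, L=3, J=3, parity even. Final level: S=0, L=2, J=2, parity odd.
ΔL = 0, ±1 (not L=0↔0): L: 3 → 2, ΔL = -1 — satisfied.
Parity must change: even → odd — satisfied.
ΔJ = 0, ±1 (not J=0↔0): J: 3 → 2, ΔJ = -1 — satisfied.
ΔS = 0: S: 0 → 0 — satisfied.
All four E1 rules are satisfied.

allowed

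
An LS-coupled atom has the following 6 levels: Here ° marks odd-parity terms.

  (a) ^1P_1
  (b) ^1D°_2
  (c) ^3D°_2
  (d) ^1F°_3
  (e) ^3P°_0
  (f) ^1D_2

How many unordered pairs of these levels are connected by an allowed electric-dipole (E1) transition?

3

(a)–(b): allowed.
(a)–(c): forbidden (ΔS).
(a)–(d): forbidden (ΔL, ΔJ).
(a)–(e): forbidden (ΔS).
(a)–(f): forbidden (parity).
(b)–(c): forbidden (parity, ΔS).
(b)–(d): forbidden (parity).
(b)–(e): forbidden (parity, ΔS, ΔJ).
(b)–(f): allowed.
(c)–(d): forbidden (parity, ΔS).
(c)–(e): forbidden (parity, ΔJ).
(c)–(f): forbidden (ΔS).
(d)–(e): forbidden (parity, ΔS, ΔL, ΔJ).
(d)–(f): allowed.
(e)–(f): forbidden (ΔS, ΔJ).
Allowed pairs: 3 of 15.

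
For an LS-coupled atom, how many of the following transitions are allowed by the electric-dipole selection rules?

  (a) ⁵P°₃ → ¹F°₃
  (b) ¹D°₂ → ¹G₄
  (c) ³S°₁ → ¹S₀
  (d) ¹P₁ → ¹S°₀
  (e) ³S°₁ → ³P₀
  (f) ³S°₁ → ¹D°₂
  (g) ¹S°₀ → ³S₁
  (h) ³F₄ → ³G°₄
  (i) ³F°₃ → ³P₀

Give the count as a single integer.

(a) forbidden (parity, ΔS, ΔL fail)
(b) forbidden (ΔL, ΔJ fail)
(c) forbidden (ΔS, ΔL fail)
(d) allowed
(e) allowed
(f) forbidden (parity, ΔS, ΔL fail)
(g) forbidden (ΔS, ΔL fail)
(h) allowed
(i) forbidden (ΔL, ΔJ fail)
Total allowed: 3 of 9.

3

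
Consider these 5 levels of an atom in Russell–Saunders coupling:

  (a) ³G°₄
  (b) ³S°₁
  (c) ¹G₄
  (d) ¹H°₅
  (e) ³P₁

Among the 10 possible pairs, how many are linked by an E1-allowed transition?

(a)–(b): forbidden (parity, ΔL, ΔJ).
(a)–(c): forbidden (ΔS).
(a)–(d): forbidden (parity, ΔS).
(a)–(e): forbidden (ΔL, ΔJ).
(b)–(c): forbidden (ΔS, ΔL, ΔJ).
(b)–(d): forbidden (parity, ΔS, ΔL, ΔJ).
(b)–(e): allowed.
(c)–(d): allowed.
(c)–(e): forbidden (parity, ΔS, ΔL, ΔJ).
(d)–(e): forbidden (ΔS, ΔL, ΔJ).
Allowed pairs: 2 of 10.

2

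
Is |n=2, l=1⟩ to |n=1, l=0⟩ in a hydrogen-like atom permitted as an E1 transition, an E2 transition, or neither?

E1

Δl = 0 − 1 = -1; l_i + l_f = 1.
E1 (Δl = ±1): satisfied.
E2 (Δl = 0,±2, l_i+l_f ≥ 2): not satisfied.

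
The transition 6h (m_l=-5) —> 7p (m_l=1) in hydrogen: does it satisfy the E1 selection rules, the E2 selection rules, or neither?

neither

Δl = 1 − 5 = -4; l_i + l_f = 6.
Δm_l = +6.
E1 (Δl = ±1, |Δm_l| ≤ 1): not satisfied.
E2 (Δl = 0,±2, l_i+l_f ≥ 2, |Δm_l| ≤ 2): not satisfied.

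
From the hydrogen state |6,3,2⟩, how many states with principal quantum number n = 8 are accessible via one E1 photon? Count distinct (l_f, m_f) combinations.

5

E1 requires Δl = ±1, so l_f ∈ {2, 4}; with 0 ≤ l_f ≤ n_f−1 = 7, the allowed l_f values are {2, 4}.
For l_f = 2: m_f ∈ {m_i−1, m_i, m_i+1} ∩ [−2, 2] = {1, 2} → 2 states.
For l_f = 4: m_f ∈ {m_i−1, m_i, m_i+1} ∩ [−4, 4] = {1, 2, 3} → 3 states.
Total: 5.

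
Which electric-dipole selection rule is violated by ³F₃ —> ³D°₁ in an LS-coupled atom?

the ΔJ = 0, ±1 rule

Initial level: S=1, L=3, J=3, parity even. Final level: S=1, L=2, J=1, parity odd.
Parity must change: even → odd — satisfied.
ΔS = 0: S: 1 → 1 — satisfied.
ΔL = 0, ±1 (not L=0↔0): L: 3 → 2, ΔL = -1 — satisfied.
ΔJ = 0, ±1 (not J=0↔0): J: 3 → 1, ΔJ = -2 — violated.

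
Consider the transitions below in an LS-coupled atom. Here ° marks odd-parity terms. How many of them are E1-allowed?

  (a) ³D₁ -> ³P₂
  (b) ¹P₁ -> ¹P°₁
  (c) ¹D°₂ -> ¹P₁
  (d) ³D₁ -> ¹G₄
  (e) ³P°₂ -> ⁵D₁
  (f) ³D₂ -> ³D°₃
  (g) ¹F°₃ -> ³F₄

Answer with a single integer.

3

(a) forbidden (parity fails)
(b) allowed
(c) allowed
(d) forbidden (parity, ΔS, ΔL, ΔJ fail)
(e) forbidden (ΔS fails)
(f) allowed
(g) forbidden (ΔS fails)
Total allowed: 3 of 7.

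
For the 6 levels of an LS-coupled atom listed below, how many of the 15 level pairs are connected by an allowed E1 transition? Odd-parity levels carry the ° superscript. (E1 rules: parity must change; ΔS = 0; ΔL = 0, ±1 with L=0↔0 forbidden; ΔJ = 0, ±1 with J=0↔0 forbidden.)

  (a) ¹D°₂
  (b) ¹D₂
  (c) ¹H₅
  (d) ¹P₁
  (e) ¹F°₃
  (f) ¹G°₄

(a)–(b): allowed.
(a)–(c): forbidden (ΔL, ΔJ).
(a)–(d): allowed.
(a)–(e): forbidden (parity).
(a)–(f): forbidden (parity, ΔL, ΔJ).
(b)–(c): forbidden (parity, ΔL, ΔJ).
(b)–(d): forbidden (parity).
(b)–(e): allowed.
(b)–(f): forbidden (ΔL, ΔJ).
(c)–(d): forbidden (parity, ΔL, ΔJ).
(c)–(e): forbidden (ΔL, ΔJ).
(c)–(f): allowed.
(d)–(e): forbidden (ΔL, ΔJ).
(d)–(f): forbidden (ΔL, ΔJ).
(e)–(f): forbidden (parity).
Allowed pairs: 4 of 15.

4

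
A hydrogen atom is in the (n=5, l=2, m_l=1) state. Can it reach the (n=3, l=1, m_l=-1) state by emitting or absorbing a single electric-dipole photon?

forbidden

l: 2 → 1 (Δl = -1). Δl = ±1 passes.
Δm_l = -1 − (1) = -2. E1 requires Δm_l = 0, ±1: fails.
The transition is electric-dipole forbidden.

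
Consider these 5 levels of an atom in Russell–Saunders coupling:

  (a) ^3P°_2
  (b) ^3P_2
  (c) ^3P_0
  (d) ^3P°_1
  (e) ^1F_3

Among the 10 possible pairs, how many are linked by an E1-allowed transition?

3

(a)–(b): allowed.
(a)–(c): forbidden (ΔJ).
(a)–(d): forbidden (parity).
(a)–(e): forbidden (ΔS, ΔL).
(b)–(c): forbidden (parity, ΔJ).
(b)–(d): allowed.
(b)–(e): forbidden (parity, ΔS, ΔL).
(c)–(d): allowed.
(c)–(e): forbidden (parity, ΔS, ΔL, ΔJ).
(d)–(e): forbidden (ΔS, ΔL, ΔJ).
Allowed pairs: 3 of 10.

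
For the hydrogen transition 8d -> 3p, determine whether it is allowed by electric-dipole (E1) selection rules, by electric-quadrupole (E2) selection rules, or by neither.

Δl = 1 − 2 = -1; l_i + l_f = 3.
E1 (Δl = ±1): satisfied.
E2 (Δl = 0,±2, l_i+l_f ≥ 2): not satisfied.

E1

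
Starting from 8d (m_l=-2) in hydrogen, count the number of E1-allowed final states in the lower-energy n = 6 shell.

4

E1 requires Δl = ±1, so l_f ∈ {1, 3}; with 0 ≤ l_f ≤ n_f−1 = 5, the allowed l_f values are {1, 3}.
For l_f = 1: m_f ∈ {m_i−1, m_i, m_i+1} ∩ [−1, 1] = {-1} → 1 state.
For l_f = 3: m_f ∈ {m_i−1, m_i, m_i+1} ∩ [−3, 3] = {-3, -2, -1} → 3 states.
Total: 4.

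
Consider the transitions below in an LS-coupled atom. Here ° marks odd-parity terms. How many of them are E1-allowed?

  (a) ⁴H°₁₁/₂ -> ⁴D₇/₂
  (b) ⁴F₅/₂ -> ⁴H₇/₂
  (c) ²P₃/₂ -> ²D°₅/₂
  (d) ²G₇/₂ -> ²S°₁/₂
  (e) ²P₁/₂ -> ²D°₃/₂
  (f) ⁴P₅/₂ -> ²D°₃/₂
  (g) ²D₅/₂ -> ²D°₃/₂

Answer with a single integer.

3

(a) forbidden (ΔL, ΔJ fail)
(b) forbidden (parity, ΔL fail)
(c) allowed
(d) forbidden (ΔL, ΔJ fail)
(e) allowed
(f) forbidden (ΔS fails)
(g) allowed
Total allowed: 3 of 7.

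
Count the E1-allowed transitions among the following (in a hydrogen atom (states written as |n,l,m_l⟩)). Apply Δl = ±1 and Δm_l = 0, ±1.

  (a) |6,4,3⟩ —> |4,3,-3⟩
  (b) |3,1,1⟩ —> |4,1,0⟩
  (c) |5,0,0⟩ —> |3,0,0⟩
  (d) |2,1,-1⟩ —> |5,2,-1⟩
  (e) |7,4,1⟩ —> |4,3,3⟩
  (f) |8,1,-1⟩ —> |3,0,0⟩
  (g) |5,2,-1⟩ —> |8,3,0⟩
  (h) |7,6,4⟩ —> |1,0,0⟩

3

(a) forbidden — Δm_l = -6 (E1 requires Δm_l = 0, ±1)
(b) forbidden — Δl = +0 (E1 requires Δl = ±1)
(c) forbidden — Δl = +0 (E1 requires Δl = ±1)
(d) allowed
(e) forbidden — Δm_l = +2 (E1 requires Δm_l = 0, ±1)
(f) allowed
(g) allowed
(h) forbidden — Δl = -6 (E1 requires Δl = ±1); Δm_l = -4 (E1 requires Δm_l = 0, ±1)
Total allowed: 3 of 8.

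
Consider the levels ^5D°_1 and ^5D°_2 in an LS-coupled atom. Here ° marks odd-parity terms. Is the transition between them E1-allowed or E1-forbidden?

Parity must change: odd → odd — fails.
ΔS = 0: S: 2 → 2 — passes.
ΔL = 0, ±1 (not L=0↔0): L: 2 → 2, ΔL = +0 — passes.
ΔJ = 0, ±1 (not J=0↔0): J: 1 → 2, ΔJ = +1 — passes.
Rule(s) violated: parity.

forbidden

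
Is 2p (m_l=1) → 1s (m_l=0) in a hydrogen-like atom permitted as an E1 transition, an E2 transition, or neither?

Δl = 0 − 1 = -1; l_i + l_f = 1.
Δm_l = -1.
E1 (Δl = ±1, |Δm_l| ≤ 1): satisfied.
E2 (Δl = 0,±2, l_i+l_f ≥ 2, |Δm_l| ≤ 2): not satisfied.

E1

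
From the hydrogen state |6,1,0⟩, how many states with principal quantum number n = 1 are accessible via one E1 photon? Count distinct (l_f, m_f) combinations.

1

E1 requires Δl = ±1, so l_f ∈ {0, 2}; with 0 ≤ l_f ≤ n_f−1 = 0, the allowed l_f values are {0}.
For l_f = 0: m_f ∈ {m_i−1, m_i, m_i+1} ∩ [−0, 0] = {0} → 1 state.
Total: 1.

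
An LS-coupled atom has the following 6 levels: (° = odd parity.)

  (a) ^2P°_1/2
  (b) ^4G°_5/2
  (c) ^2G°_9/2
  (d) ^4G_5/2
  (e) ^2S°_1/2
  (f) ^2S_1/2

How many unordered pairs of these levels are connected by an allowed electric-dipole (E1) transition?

(a)–(b): forbidden (parity, ΔS, ΔL, ΔJ).
(a)–(c): forbidden (parity, ΔL, ΔJ).
(a)–(d): forbidden (ΔS, ΔL, ΔJ).
(a)–(e): forbidden (parity).
(a)–(f): allowed.
(b)–(c): forbidden (parity, ΔS, ΔJ).
(b)–(d): allowed.
(b)–(e): forbidden (parity, ΔS, ΔL, ΔJ).
(b)–(f): forbidden (ΔS, ΔL, ΔJ).
(c)–(d): forbidden (ΔS, ΔJ).
(c)–(e): forbidden (parity, ΔL, ΔJ).
(c)–(f): forbidden (ΔL, ΔJ).
(d)–(e): forbidden (ΔS, ΔL, ΔJ).
(d)–(f): forbidden (parity, ΔS, ΔL, ΔJ).
(e)–(f): forbidden (ΔL).
Allowed pairs: 2 of 15.

2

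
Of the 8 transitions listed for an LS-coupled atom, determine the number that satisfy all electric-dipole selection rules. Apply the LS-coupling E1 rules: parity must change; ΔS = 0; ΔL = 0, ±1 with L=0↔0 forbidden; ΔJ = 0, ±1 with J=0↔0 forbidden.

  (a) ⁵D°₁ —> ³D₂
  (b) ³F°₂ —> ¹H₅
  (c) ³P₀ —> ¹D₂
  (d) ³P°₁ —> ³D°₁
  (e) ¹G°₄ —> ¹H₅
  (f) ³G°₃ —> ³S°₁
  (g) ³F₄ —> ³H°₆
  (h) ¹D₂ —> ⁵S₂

1

(a) forbidden (ΔS fails)
(b) forbidden (ΔS, ΔL, ΔJ fail)
(c) forbidden (parity, ΔS, ΔJ fail)
(d) forbidden (parity fails)
(e) allowed
(f) forbidden (parity, ΔL, ΔJ fail)
(g) forbidden (ΔL, ΔJ fail)
(h) forbidden (parity, ΔS, ΔL fail)
Total allowed: 1 of 8.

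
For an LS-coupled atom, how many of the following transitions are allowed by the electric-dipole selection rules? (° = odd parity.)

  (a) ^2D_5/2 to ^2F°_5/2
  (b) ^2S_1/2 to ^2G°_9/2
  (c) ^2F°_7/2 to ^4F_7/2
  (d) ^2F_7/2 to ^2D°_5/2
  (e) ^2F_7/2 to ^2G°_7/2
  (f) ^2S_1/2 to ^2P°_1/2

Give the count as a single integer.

(a) allowed
(b) forbidden (ΔL, ΔJ fail)
(c) forbidden (ΔS fails)
(d) allowed
(e) allowed
(f) allowed
Total allowed: 4 of 6.

4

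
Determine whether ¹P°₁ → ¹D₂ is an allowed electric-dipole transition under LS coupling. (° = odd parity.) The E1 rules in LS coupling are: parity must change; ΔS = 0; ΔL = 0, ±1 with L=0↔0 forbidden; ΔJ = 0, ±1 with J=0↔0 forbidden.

allowed

ΔL = 0, ±1 (not L=0↔0): L: 1 → 2, ΔL = +1 — satisfied.
ΔS = 0: S: 0 → 0 — satisfied.
ΔJ = 0, ±1 (not J=0↔0): J: 1 → 2, ΔJ = +1 — satisfied.
Parity must change: odd → even — satisfied.
All four E1 rules are satisfied.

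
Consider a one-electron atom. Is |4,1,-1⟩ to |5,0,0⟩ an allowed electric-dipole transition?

Δl = 0 − 1 = -1; the E1 rule Δl = ±1 is satisfied.
Δm_l = 0 − (-1) = +1. E1 requires Δm_l = 0, ±1: satisfied.
All E1 selection rules are satisfied.

allowed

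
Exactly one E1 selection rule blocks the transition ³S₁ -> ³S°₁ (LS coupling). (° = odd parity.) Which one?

the L=0 ↔ L=0 exclusion

ΔS = 0: S: 1 → 1 — ✓.
ΔL = 0, ±1 (not L=0↔0): L: 0 → 0, ΔL = +0 — ✗.
Parity must change: even → odd — ✓.
ΔJ = 0, ±1 (not J=0↔0): J: 1 → 1, ΔJ = +0 — ✓.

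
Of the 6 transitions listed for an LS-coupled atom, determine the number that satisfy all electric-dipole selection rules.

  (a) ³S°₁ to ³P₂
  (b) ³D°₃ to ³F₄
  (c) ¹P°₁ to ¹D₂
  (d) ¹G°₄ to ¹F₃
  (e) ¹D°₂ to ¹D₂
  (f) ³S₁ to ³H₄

(a) allowed
(b) allowed
(c) allowed
(d) allowed
(e) allowed
(f) forbidden (parity, ΔL, ΔJ fail)
Total allowed: 5 of 6.

5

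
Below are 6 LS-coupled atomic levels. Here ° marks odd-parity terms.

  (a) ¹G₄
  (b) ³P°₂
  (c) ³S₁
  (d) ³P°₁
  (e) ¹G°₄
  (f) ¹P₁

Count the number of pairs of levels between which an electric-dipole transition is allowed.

(a)–(b): forbidden (ΔS, ΔL, ΔJ).
(a)–(c): forbidden (parity, ΔS, ΔL, ΔJ).
(a)–(d): forbidden (ΔS, ΔL, ΔJ).
(a)–(e): allowed.
(a)–(f): forbidden (parity, ΔL, ΔJ).
(b)–(c): allowed.
(b)–(d): forbidden (parity).
(b)–(e): forbidden (parity, ΔS, ΔL, ΔJ).
(b)–(f): forbidden (ΔS).
(c)–(d): allowed.
(c)–(e): forbidden (ΔS, ΔL, ΔJ).
(c)–(f): forbidden (parity, ΔS).
(d)–(e): forbidden (parity, ΔS, ΔL, ΔJ).
(d)–(f): forbidden (ΔS).
(e)–(f): forbidden (ΔL, ΔJ).
Allowed pairs: 3 of 15.

3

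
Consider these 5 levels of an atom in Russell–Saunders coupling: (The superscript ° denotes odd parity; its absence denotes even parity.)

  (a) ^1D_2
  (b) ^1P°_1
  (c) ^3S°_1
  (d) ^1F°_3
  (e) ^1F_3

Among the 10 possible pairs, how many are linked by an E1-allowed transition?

(a)–(b): allowed.
(a)–(c): forbidden (ΔS, ΔL).
(a)–(d): allowed.
(a)–(e): forbidden (parity).
(b)–(c): forbidden (parity, ΔS).
(b)–(d): forbidden (parity, ΔL, ΔJ).
(b)–(e): forbidden (ΔL, ΔJ).
(c)–(d): forbidden (parity, ΔS, ΔL, ΔJ).
(c)–(e): forbidden (ΔS, ΔL, ΔJ).
(d)–(e): allowed.
Allowed pairs: 3 of 10.

3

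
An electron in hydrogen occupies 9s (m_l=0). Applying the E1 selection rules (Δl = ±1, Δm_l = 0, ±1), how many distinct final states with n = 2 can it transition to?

3

E1 requires Δl = ±1, so l_f ∈ {-1, 1}; with 0 ≤ l_f ≤ n_f−1 = 1, the allowed l_f values are {1}.
For l_f = 1: m_f ∈ {m_i−1, m_i, m_i+1} ∩ [−1, 1] = {-1, 0, 1} → 3 states.
Total: 3.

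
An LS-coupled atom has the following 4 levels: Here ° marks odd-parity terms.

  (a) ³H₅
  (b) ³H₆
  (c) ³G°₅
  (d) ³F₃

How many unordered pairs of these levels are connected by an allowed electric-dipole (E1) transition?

(a)–(b): forbidden (parity).
(a)–(c): allowed.
(a)–(d): forbidden (parity, ΔL, ΔJ).
(b)–(c): allowed.
(b)–(d): forbidden (parity, ΔL, ΔJ).
(c)–(d): forbidden (ΔJ).
Allowed pairs: 2 of 6.

2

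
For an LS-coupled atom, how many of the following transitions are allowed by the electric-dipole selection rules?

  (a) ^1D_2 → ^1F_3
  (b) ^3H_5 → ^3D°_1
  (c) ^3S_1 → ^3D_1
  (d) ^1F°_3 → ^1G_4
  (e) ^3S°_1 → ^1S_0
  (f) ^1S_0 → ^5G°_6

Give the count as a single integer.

(a) forbidden (parity fails)
(b) forbidden (ΔL, ΔJ fail)
(c) forbidden (parity, ΔL fail)
(d) allowed
(e) forbidden (ΔS, ΔL fail)
(f) forbidden (ΔS, ΔL, ΔJ fail)
Total allowed: 1 of 6.

1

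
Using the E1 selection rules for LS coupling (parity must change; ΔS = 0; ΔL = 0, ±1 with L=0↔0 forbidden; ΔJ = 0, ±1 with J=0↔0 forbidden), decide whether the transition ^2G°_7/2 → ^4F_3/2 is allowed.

forbidden

Parity must change: odd → even — ✓.
ΔS = 0: S: 1/2 → 3/2 — ✗.
ΔL = 0, ±1 (not L=0↔0): L: 4 → 3, ΔL = -1 — ✓.
ΔJ = 0, ±1 (not J=0↔0): J: 7/2 → 3/2, ΔJ = -2 — ✗.
Rule(s) violated: ΔS, ΔJ.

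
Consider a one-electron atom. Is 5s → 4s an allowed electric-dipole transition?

forbidden

Initial l = 0, final l = 0, so Δl = +0. E1 requires Δl = ±1: fails.
The transition is electric-dipole forbidden.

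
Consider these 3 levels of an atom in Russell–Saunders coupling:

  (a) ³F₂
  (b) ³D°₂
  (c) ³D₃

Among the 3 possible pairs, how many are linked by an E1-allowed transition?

(a)–(b): allowed.
(a)–(c): forbidden (parity).
(b)–(c): allowed.
Allowed pairs: 2 of 3.

2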